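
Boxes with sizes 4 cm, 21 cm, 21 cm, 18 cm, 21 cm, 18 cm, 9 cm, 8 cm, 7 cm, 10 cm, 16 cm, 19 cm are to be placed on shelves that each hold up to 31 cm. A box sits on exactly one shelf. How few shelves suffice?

7

Total = 21 + 21 + 21 + 19 + 18 + 18 + 16 + 10 + 9 + 8 + 7 + 4 = 172 cm.
Lower bound: ⌈172/31⌉ = 6 shelves.
Also, 7 boxes each exceed 31/2 cm, and no two of those can share a shelf, so at least 7 shelves are needed.
A packing using 7 shelves:
  shelf 1: 21 + 10 = 31
  shelf 2: 21 + 9 = 30
  shelf 3: 21 + 8 = 29
  shelf 4: 19 + 7 + 4 = 30
  shelf 5: 18 = 18
  shelf 6: 18 = 18
  shelf 7: 16 = 16
This matches the lower bound, so 7 is optimal.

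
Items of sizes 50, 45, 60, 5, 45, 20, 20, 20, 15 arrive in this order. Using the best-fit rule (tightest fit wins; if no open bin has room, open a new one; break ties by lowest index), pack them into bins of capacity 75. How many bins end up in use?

  50 → bin 1 (new)  [load 50/75]
  45 → bin 2 (new)  [load 45/75]
  60 → bin 3 (new)  [load 60/75]
  5 → bin 3  [load 65/75]
  45 → bin 4 (new)  [load 45/75]
  20 → bin 1  [load 70/75]
  20 → bin 2  [load 65/75]
  20 → bin 4  [load 65/75]
  15 → bin 5 (new)  [load 15/75]
5 bins opened.

5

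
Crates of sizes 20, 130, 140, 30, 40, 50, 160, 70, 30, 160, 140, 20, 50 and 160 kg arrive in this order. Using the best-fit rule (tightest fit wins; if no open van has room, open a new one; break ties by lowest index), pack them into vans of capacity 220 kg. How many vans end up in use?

  20 → van 1 (new)  [load 20/220]
  130 → van 1  [load 150/220]
  140 → van 2 (new)  [load 140/220]
  30 → van 1  [load 180/220]
  40 → van 1  [load 220/220]
  50 → van 2  [load 190/220]
  160 → van 3 (new)  [load 160/220]
  70 → van 4 (new)  [load 70/220]
  30 → van 2  [load 220/220]
  160 → van 5 (new)  [load 160/220]
  140 → van 4  [load 210/220]
  20 → van 3  [load 180/220]
  50 → van 5  [load 210/220]
  160 → van 6 (new)  [load 160/220]
6 vans opened.

6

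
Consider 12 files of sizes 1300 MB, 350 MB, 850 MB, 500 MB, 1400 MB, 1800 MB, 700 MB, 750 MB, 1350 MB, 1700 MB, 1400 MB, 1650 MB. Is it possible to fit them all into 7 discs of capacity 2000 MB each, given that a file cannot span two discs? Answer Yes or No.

Total = 13750 MB; ⌈13750/2000⌉ = 7.
The bound of 7 does not rule out 7, but exhaustive search shows no assignment into 7 discs of capacity 2000 MB exists — the minimum is 8.

No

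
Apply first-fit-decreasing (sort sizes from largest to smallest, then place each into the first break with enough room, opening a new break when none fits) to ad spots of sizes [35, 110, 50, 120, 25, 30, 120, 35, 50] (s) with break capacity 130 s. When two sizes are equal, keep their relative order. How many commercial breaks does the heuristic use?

5

Sorted descending: 120, 120, 110, 50, 50, 35, 35, 30, 25.
  120 → break 1 (new)  [load 120/130]
  120 → break 2 (new)  [load 120/130]
  110 → break 3 (new)  [load 110/130]
  50 → break 4 (new)  [load 50/130]
  50 → break 4  [load 100/130]
  35 → break 5 (new)  [load 35/130]
  35 → break 5  [load 70/130]
  30 → break 4  [load 130/130]
  25 → break 5  [load 95/130]
5 commercial breaks opened.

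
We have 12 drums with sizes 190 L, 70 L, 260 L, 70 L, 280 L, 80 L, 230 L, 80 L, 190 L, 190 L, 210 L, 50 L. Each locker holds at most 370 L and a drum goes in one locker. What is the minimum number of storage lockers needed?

Total = 280 + 260 + 230 + 210 + 190 + 190 + 190 + 80 + 80 + 70 + 70 + 50 = 1900 L.
Lower bound: ⌈1900/370⌉ = 6 storage lockers.
Also, 7 drums each exceed 185 L, and no two of those can share a locker, so at least 7 storage lockers are needed.
A packing using 7 storage lockers:
  locker 1: 280 + 80 = 360
  locker 2: 260 + 80 = 340
  locker 3: 230 + 70 + 70 = 370
  locker 4: 210 + 50 = 260
  locker 5: 190 = 190
  locker 6: 190 = 190
  locker 7: 190 = 190
This matches the lower bound, so 7 is optimal.

7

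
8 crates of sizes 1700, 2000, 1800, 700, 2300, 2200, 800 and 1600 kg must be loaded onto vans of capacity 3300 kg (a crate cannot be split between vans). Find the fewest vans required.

Total = 2300 + 2200 + 2000 + 1800 + 1700 + 1600 + 800 + 700 = 13100 kg.
Lower bound: ⌈13100/3300⌉ = 4 vans.
Also, 5 crates each exceed 1650 kg, and no two of those can share a van, so at least 5 vans are needed.
A packing using 5 vans:
  van 1: 2300 + 800 = 3100
  van 2: 2200 + 700 = 2900
  van 3: 2000 = 2000
  van 4: 1800 = 1800
  van 5: 1700 + 1600 = 3300
This matches the lower bound, so 5 is optimal.

5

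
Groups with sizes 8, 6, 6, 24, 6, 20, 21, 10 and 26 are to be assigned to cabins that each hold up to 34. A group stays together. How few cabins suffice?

Total = 26 + 24 + 21 + 20 + 10 + 8 + 6 + 6 + 6 = 127.
Lower bound: ⌈127/34⌉ = 4 cabins.
A packing using 4 cabins:
  cabin 1: 26 + 8 = 34
  cabin 2: 24 + 10 = 34
  cabin 3: 21 + 6 + 6 = 33
  cabin 4: 20 + 6 = 26
This matches the lower bound, so 4 is optimal.

4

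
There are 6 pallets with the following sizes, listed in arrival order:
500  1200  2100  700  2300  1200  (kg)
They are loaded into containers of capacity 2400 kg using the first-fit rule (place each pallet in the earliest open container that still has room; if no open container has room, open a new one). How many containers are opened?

  500 → container 1 (new)  [load 500/2400]
  1200 → container 1  [load 1700/2400]
  2100 → container 2 (new)  [load 2100/2400]
  700 → container 1  [load 2400/2400]
  2300 → container 3 (new)  [load 2300/2400]
  1200 → container 4 (new)  [load 1200/2400]
4 containers opened.

4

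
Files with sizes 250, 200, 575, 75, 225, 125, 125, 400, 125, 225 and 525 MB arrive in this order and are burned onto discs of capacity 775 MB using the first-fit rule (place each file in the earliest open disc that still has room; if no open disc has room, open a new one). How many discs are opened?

4

  250 → disc 1 (new)  [load 250/775]
  200 → disc 1  [load 450/775]
  575 → disc 2 (new)  [load 575/775]
  75 → disc 1  [load 525/775]
  225 → disc 1  [load 750/775]
  125 → disc 2  [load 700/775]
  125 → disc 3 (new)  [load 125/775]
  400 → disc 3  [load 525/775]
  125 → disc 3  [load 650/775]
  225 → disc 4 (new)  [load 225/775]
  525 → disc 4  [load 750/775]
4 discs opened.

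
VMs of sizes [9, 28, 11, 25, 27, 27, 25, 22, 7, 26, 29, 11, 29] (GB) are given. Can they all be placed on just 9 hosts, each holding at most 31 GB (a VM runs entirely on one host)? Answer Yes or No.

No

Total = 276 GB; ⌈276/31⌉ = 9.
The bound of 9 does not rule out 9, but exhaustive search shows no assignment into 9 hosts of capacity 31 GB exists — the minimum is 10.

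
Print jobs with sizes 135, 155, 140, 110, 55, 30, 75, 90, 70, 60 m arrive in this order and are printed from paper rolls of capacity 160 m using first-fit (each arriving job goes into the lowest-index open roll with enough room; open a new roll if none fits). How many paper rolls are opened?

  135 → roll 1 (new)  [load 135/160]
  155 → roll 2 (new)  [load 155/160]
  140 → roll 3 (new)  [load 140/160]
  110 → roll 4 (new)  [load 110/160]
  55 → roll 5 (new)  [load 55/160]
  30 → roll 4  [load 140/160]
  75 → roll 5  [load 130/160]
  90 → roll 6 (new)  [load 90/160]
  70 → roll 6  [load 160/160]
  60 → roll 7 (new)  [load 60/160]
7 paper rolls opened.

7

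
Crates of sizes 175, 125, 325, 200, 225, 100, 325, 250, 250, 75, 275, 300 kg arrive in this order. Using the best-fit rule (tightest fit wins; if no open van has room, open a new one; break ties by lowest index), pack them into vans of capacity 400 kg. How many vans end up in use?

9

  175 → van 1 (new)  [load 175/400]
  125 → van 1  [load 300/400]
  325 → van 2 (new)  [load 325/400]
  200 → van 3 (new)  [load 200/400]
  225 → van 4 (new)  [load 225/400]
  100 → van 1  [load 400/400]
  325 → van 5 (new)  [load 325/400]
  250 → van 6 (new)  [load 250/400]
  250 → van 7 (new)  [load 250/400]
  75 → van 2  [load 400/400]
  275 → van 8 (new)  [load 275/400]
  300 → van 9 (new)  [load 300/400]
9 vans opened.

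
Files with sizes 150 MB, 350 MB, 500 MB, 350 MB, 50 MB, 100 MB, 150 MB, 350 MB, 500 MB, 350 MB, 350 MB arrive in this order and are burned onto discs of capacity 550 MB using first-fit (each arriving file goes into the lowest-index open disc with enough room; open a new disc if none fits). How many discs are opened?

  150 → disc 1 (new)  [load 150/550]
  350 → disc 1  [load 500/550]
  500 → disc 2 (new)  [load 500/550]
  350 → disc 3 (new)  [load 350/550]
  50 → disc 1  [load 550/550]
  100 → disc 3  [load 450/550]
  150 → disc 4 (new)  [load 150/550]
  350 → disc 4  [load 500/550]
  500 → disc 5 (new)  [load 500/550]
  350 → disc 6 (new)  [load 350/550]
  350 → disc 7 (new)  [load 350/550]
7 discs opened.

7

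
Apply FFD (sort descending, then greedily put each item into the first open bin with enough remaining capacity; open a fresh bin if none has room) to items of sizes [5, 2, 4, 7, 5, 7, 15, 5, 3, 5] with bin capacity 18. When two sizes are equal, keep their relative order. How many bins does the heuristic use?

4

Sorted descending: 15, 7, 7, 5, 5, 5, 5, 4, 3, 2.
  15 → bin 1 (new)  [load 15/18]
  7 → bin 2 (new)  [load 7/18]
  7 → bin 2  [load 14/18]
  5 → bin 3 (new)  [load 5/18]
  5 → bin 3  [load 10/18]
  5 → bin 3  [load 15/18]
  5 → bin 4 (new)  [load 5/18]
  4 → bin 2  [load 18/18]
  3 → bin 1  [load 18/18]
  2 → bin 3  [load 17/18]
4 bins opened.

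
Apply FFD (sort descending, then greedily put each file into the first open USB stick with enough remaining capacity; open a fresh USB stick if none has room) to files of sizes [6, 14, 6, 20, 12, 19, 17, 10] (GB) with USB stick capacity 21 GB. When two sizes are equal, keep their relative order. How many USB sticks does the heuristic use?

Sorted descending: 20, 19, 17, 14, 12, 10, 6, 6.
  20 → USB stick 1 (new)  [load 20/21]
  19 → USB stick 2 (new)  [load 19/21]
  17 → USB stick 3 (new)  [load 17/21]
  14 → USB stick 4 (new)  [load 14/21]
  12 → USB stick 5 (new)  [load 12/21]
  10 → USB stick 6 (new)  [load 10/21]
  6 → USB stick 4  [load 20/21]
  6 → USB stick 5  [load 18/21]
6 USB sticks opened.

6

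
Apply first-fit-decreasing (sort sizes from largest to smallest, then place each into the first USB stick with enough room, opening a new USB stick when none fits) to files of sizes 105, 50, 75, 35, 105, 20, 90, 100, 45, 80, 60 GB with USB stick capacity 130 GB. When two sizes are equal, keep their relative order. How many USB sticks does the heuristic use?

Sorted descending: 105, 105, 100, 90, 80, 75, 60, 50, 45, 35, 20.
  105 → USB stick 1 (new)  [load 105/130]
  105 → USB stick 2 (new)  [load 105/130]
  100 → USB stick 3 (new)  [load 100/130]
  90 → USB stick 4 (new)  [load 90/130]
  80 → USB stick 5 (new)  [load 80/130]
  75 → USB stick 6 (new)  [load 75/130]
  60 → USB stick 7 (new)  [load 60/130]
  50 → USB stick 5  [load 130/130]
  45 → USB stick 6  [load 120/130]
  35 → USB stick 4  [load 125/130]
  20 → USB stick 1  [load 125/130]
7 USB sticks opened.

7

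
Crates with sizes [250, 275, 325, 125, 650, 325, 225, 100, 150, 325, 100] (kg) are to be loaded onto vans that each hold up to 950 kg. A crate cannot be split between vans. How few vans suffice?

Total = 650 + 325 + 325 + 325 + 275 + 250 + 225 + 150 + 125 + 100 + 100 = 2850 kg.
Lower bound: ⌈2850/950⌉ = 3 vans.
A packing using 4 vans:
  van 1: 650 + 275 = 925
  van 2: 325 + 325 + 250 = 900
  van 3: 325 + 225 + 150 + 125 + 100 = 925
  van 4: 100 = 100
No arrangement into 3 vans stays within capacity, so 4 is optimal.

4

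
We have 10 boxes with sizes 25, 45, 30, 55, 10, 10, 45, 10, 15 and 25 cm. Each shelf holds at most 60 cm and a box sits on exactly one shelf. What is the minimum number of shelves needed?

5

Total = 55 + 45 + 45 + 30 + 25 + 25 + 15 + 10 + 10 + 10 = 270 cm.
Lower bound: ⌈270/60⌉ = 5 shelves.
A packing using 5 shelves:
  shelf 1: 55 = 55
  shelf 2: 45 + 15 = 60
  shelf 3: 45 + 10 = 55
  shelf 4: 30 + 25 = 55
  shelf 5: 25 + 10 + 10 = 45
This matches the lower bound, so 5 is optimal.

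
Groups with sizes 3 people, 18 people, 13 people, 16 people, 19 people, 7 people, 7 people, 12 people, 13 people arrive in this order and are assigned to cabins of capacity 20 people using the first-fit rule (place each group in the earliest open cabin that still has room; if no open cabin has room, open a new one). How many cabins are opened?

7

  3 → cabin 1 (new)  [load 3/20]
  18 → cabin 2 (new)  [load 18/20]
  13 → cabin 1  [load 16/20]
  16 → cabin 3 (new)  [load 16/20]
  19 → cabin 4 (new)  [load 19/20]
  7 → cabin 5 (new)  [load 7/20]
  7 → cabin 5  [load 14/20]
  12 → cabin 6 (new)  [load 12/20]
  13 → cabin 7 (new)  [load 13/20]
7 cabins opened.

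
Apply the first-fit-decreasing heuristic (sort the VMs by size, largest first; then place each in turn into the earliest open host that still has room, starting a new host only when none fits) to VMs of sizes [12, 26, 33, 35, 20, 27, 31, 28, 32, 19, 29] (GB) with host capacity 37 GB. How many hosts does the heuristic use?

10

Sorted descending: 35, 33, 32, 31, 29, 28, 27, 26, 20, 19, 12.
  35 → host 1 (new)  [load 35/37]
  33 → host 2 (new)  [load 33/37]
  32 → host 3 (new)  [load 32/37]
  31 → host 4 (new)  [load 31/37]
  29 → host 5 (new)  [load 29/37]
  28 → host 6 (new)  [load 28/37]
  27 → host 7 (new)  [load 27/37]
  26 → host 8 (new)  [load 26/37]
  20 → host 9 (new)  [load 20/37]
  19 → host 10 (new)  [load 19/37]
  12 → host 9  [load 32/37]
10 hosts opened.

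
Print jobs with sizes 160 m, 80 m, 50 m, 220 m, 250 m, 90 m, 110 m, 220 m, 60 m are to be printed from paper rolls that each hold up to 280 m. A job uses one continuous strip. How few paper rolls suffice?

5

Total = 250 + 220 + 220 + 160 + 110 + 90 + 80 + 60 + 50 = 1240 m.
Lower bound: ⌈1240/280⌉ = 5 paper rolls.
A packing using 5 paper rolls:
  roll 1: 250 = 250
  roll 2: 220 + 60 = 280
  roll 3: 220 + 50 = 270
  roll 4: 160 + 110 = 270
  roll 5: 90 + 80 = 170
This matches the lower bound, so 5 is optimal.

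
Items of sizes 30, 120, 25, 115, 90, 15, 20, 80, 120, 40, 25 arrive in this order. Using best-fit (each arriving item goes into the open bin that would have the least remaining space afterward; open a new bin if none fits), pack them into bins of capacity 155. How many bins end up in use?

  30 → bin 1 (new)  [load 30/155]
  120 → bin 1  [load 150/155]
  25 → bin 2 (new)  [load 25/155]
  115 → bin 2  [load 140/155]
  90 → bin 3 (new)  [load 90/155]
  15 → bin 2  [load 155/155]
  20 → bin 3  [load 110/155]
  80 → bin 4 (new)  [load 80/155]
  120 → bin 5 (new)  [load 120/155]
  40 → bin 3  [load 150/155]
  25 → bin 5  [load 145/155]
5 bins opened.

5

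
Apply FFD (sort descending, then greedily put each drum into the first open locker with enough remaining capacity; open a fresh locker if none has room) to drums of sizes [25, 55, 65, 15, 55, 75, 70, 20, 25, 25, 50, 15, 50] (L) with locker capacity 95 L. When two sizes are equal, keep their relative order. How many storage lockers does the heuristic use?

Sorted descending: 75, 70, 65, 55, 55, 50, 50, 25, 25, 25, 20, 15, 15.
  75 → locker 1 (new)  [load 75/95]
  70 → locker 2 (new)  [load 70/95]
  65 → locker 3 (new)  [load 65/95]
  55 → locker 4 (new)  [load 55/95]
  55 → locker 5 (new)  [load 55/95]
  50 → locker 6 (new)  [load 50/95]
  50 → locker 7 (new)  [load 50/95]
  25 → locker 2  [load 95/95]
  25 → locker 3  [load 90/95]
  25 → locker 4  [load 80/95]
  20 → locker 1  [load 95/95]
  15 → locker 4  [load 95/95]
  15 → locker 5  [load 70/95]
7 storage lockers opened.

7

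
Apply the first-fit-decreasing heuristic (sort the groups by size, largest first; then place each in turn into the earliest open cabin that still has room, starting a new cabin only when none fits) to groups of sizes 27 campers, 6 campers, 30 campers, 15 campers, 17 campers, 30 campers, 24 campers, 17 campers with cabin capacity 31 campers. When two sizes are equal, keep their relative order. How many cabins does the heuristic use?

Sorted descending: 30, 30, 27, 24, 17, 17, 15, 6.
  30 → cabin 1 (new)  [load 30/31]
  30 → cabin 2 (new)  [load 30/31]
  27 → cabin 3 (new)  [load 27/31]
  24 → cabin 4 (new)  [load 24/31]
  17 → cabin 5 (new)  [load 17/31]
  17 → cabin 6 (new)  [load 17/31]
  15 → cabin 7 (new)  [load 15/31]
  6 → cabin 4  [load 30/31]
7 cabins opened.

7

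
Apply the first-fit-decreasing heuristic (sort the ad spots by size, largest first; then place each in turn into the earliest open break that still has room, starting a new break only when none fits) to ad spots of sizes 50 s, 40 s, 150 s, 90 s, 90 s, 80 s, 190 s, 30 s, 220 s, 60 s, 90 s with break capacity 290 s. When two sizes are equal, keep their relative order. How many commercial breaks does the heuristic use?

4

Sorted descending: 220, 190, 150, 90, 90, 90, 80, 60, 50, 40, 30.
  220 → break 1 (new)  [load 220/290]
  190 → break 2 (new)  [load 190/290]
  150 → break 3 (new)  [load 150/290]
  90 → break 2  [load 280/290]
  90 → break 3  [load 240/290]
  90 → break 4 (new)  [load 90/290]
  80 → break 4  [load 170/290]
  60 → break 1  [load 280/290]
  50 → break 3  [load 290/290]
  40 → break 4  [load 210/290]
  30 → break 4  [load 240/290]
4 commercial breaks opened.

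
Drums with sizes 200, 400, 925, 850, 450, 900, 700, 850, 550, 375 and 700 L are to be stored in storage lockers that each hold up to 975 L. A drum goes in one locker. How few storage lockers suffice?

8

Total = 925 + 900 + 850 + 850 + 700 + 700 + 550 + 450 + 400 + 375 + 200 = 6900 L.
Lower bound: ⌈6900/975⌉ = 8 storage lockers.
A packing using 8 storage lockers:
  locker 1: 925 = 925
  locker 2: 900 = 900
  locker 3: 850 = 850
  locker 4: 850 = 850
  locker 5: 700 + 200 = 900
  locker 6: 700 = 700
  locker 7: 550 + 400 = 950
  locker 8: 450 + 375 = 825
This matches the lower bound, so 8 is optimal.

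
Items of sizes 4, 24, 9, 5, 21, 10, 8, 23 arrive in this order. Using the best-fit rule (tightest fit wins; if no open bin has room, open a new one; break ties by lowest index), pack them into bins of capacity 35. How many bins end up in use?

4

  4 → bin 1 (new)  [load 4/35]
  24 → bin 1  [load 28/35]
  9 → bin 2 (new)  [load 9/35]
  5 → bin 1  [load 33/35]
  21 → bin 2  [load 30/35]
  10 → bin 3 (new)  [load 10/35]
  8 → bin 3  [load 18/35]
  23 → bin 4 (new)  [load 23/35]
4 bins opened.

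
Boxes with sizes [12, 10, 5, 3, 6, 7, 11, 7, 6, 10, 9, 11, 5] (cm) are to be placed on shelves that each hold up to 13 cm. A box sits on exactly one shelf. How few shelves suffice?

9

Total = 12 + 11 + 11 + 10 + 10 + 9 + 7 + 7 + 6 + 6 + 5 + 5 + 3 = 102 cm.
Lower bound: ⌈102/13⌉ = 8 shelves.
A packing using 9 shelves:
  shelf 1: 12 = 12
  shelf 2: 11 = 11
  shelf 3: 11 = 11
  shelf 4: 10 + 3 = 13
  shelf 5: 10 = 10
  shelf 6: 9 = 9
  shelf 7: 7 + 6 = 13
  shelf 8: 7 + 6 = 13
  shelf 9: 5 + 5 = 10
No arrangement into 8 shelves stays within capacity, so 9 is optimal.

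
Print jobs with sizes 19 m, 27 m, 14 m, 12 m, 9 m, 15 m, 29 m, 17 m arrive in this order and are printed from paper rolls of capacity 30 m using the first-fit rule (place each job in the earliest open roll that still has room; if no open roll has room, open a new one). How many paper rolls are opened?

  19 → roll 1 (new)  [load 19/30]
  27 → roll 2 (new)  [load 27/30]
  14 → roll 3 (new)  [load 14/30]
  12 → roll 3  [load 26/30]
  9 → roll 1  [load 28/30]
  15 → roll 4 (new)  [load 15/30]
  29 → roll 5 (new)  [load 29/30]
  17 → roll 6 (new)  [load 17/30]
6 paper rolls opened.

6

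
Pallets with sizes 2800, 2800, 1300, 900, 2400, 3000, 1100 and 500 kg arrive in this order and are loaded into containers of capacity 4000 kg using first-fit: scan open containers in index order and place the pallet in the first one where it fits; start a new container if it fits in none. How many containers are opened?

  2800 → container 1 (new)  [load 2800/4000]
  2800 → container 2 (new)  [load 2800/4000]
  1300 → container 3 (new)  [load 1300/4000]
  900 → container 1  [load 3700/4000]
  2400 → container 3  [load 3700/4000]
  3000 → container 4 (new)  [load 3000/4000]
  1100 → container 2  [load 3900/4000]
  500 → container 4  [load 3500/4000]
4 containers opened.

4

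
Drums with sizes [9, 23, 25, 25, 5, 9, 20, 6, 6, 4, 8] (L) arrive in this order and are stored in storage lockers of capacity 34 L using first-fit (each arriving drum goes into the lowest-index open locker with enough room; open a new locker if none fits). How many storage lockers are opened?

5

  9 → locker 1 (new)  [load 9/34]
  23 → locker 1  [load 32/34]
  25 → locker 2 (new)  [load 25/34]
  25 → locker 3 (new)  [load 25/34]
  5 → locker 2  [load 30/34]
  9 → locker 3  [load 34/34]
  20 → locker 4 (new)  [load 20/34]
  6 → locker 4  [load 26/34]
  6 → locker 4  [load 32/34]
  4 → locker 2  [load 34/34]
  8 → locker 5 (new)  [load 8/34]
5 storage lockers opened.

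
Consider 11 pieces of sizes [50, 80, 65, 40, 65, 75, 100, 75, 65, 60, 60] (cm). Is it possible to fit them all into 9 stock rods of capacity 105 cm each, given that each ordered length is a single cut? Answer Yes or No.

No

Total = 735 cm; ⌈735/105⌉ = 7.
9 pieces each exceed half the capacity and cannot share a stock rod, forcing at least 9 stock rods.
The bound of 9 does not rule out 9, but exhaustive search shows no assignment into 9 stock rods of capacity 105 cm exists — the minimum is 10.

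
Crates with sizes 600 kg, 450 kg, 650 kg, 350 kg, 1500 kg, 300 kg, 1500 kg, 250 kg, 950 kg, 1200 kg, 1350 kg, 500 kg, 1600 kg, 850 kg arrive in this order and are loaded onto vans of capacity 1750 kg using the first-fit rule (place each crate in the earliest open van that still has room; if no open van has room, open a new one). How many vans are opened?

  600 → van 1 (new)  [load 600/1750]
  450 → van 1  [load 1050/1750]
  650 → van 1  [load 1700/1750]
  350 → van 2 (new)  [load 350/1750]
  1500 → van 3 (new)  [load 1500/1750]
  300 → van 2  [load 650/1750]
  1500 → van 4 (new)  [load 1500/1750]
  250 → van 2  [load 900/1750]
  950 → van 5 (new)  [load 950/1750]
  1200 → van 6 (new)  [load 1200/1750]
  1350 → van 7 (new)  [load 1350/1750]
  500 → van 2  [load 1400/1750]
  1600 → van 8 (new)  [load 1600/1750]
  850 → van 9 (new)  [load 850/1750]
9 vans opened.

9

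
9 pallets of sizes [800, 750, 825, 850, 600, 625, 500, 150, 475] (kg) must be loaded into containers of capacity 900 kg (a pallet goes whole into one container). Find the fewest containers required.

8

Total = 850 + 825 + 800 + 750 + 625 + 600 + 500 + 475 + 150 = 5575 kg.
Lower bound: ⌈5575/900⌉ = 7 containers.
Also, 8 pallets each exceed 450 kg, and no two of those can share a container, so at least 8 containers are needed.
A packing using 8 containers:
  container 1: 850 = 850
  container 2: 825 = 825
  container 3: 800 = 800
  container 4: 750 + 150 = 900
  container 5: 625 = 625
  container 6: 600 = 600
  container 7: 500 = 500
  container 8: 475 = 475
This matches the lower bound, so 8 is optimal.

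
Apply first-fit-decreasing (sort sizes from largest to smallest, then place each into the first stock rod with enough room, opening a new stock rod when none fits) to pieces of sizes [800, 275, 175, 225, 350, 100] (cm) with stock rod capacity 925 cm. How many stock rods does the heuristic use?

Sorted descending: 800, 350, 275, 225, 175, 100.
  800 → stock rod 1 (new)  [load 800/925]
  350 → stock rod 2 (new)  [load 350/925]
  275 → stock rod 2  [load 625/925]
  225 → stock rod 2  [load 850/925]
  175 → stock rod 3 (new)  [load 175/925]
  100 → stock rod 1  [load 900/925]
3 stock rods opened.

3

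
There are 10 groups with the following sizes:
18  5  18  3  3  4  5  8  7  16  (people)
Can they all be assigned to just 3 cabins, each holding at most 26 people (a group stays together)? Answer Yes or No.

No

Total = 87 people; ⌈87/26⌉ = 4.
At least 4 cabins are required, but only 3 are allowed.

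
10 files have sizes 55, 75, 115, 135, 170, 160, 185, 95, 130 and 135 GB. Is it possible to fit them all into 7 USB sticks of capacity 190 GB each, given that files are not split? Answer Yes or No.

No

Total = 1255 GB; ⌈1255/190⌉ = 7.
The bound of 7 does not rule out 7, but exhaustive search shows no assignment into 7 USB sticks of capacity 190 GB exists — the minimum is 8.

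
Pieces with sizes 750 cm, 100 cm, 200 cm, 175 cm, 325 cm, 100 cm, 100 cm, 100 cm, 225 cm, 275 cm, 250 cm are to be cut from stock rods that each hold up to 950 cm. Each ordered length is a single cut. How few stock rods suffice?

3

Total = 750 + 325 + 275 + 250 + 225 + 200 + 175 + 100 + 100 + 100 + 100 = 2600 cm.
Lower bound: ⌈2600/950⌉ = 3 stock rods.
A packing using 3 stock rods:
  stock rod 1: 750 + 200 = 950
  stock rod 2: 325 + 275 + 250 + 100 = 950
  stock rod 3: 225 + 175 + 100 + 100 + 100 = 700
This matches the lower bound, so 3 is optimal.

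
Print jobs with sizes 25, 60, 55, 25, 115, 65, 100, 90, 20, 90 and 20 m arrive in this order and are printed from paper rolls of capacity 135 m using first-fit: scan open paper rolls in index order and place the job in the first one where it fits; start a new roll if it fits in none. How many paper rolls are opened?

6

  25 → roll 1 (new)  [load 25/135]
  60 → roll 1  [load 85/135]
  55 → roll 2 (new)  [load 55/135]
  25 → roll 1  [load 110/135]
  115 → roll 3 (new)  [load 115/135]
  65 → roll 2  [load 120/135]
  100 → roll 4 (new)  [load 100/135]
  90 → roll 5 (new)  [load 90/135]
  20 → roll 1  [load 130/135]
  90 → roll 6 (new)  [load 90/135]
  20 → roll 3  [load 135/135]
6 paper rolls opened.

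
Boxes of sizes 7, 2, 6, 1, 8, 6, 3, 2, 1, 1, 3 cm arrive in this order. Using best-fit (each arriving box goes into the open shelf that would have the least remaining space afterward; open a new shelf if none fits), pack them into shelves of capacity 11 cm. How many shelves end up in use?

4

  7 → shelf 1 (new)  [load 7/11]
  2 → shelf 1  [load 9/11]
  6 → shelf 2 (new)  [load 6/11]
  1 → shelf 1  [load 10/11]
  8 → shelf 3 (new)  [load 8/11]
  6 → shelf 4 (new)  [load 6/11]
  3 → shelf 3  [load 11/11]
  2 → shelf 2  [load 8/11]
  1 → shelf 1  [load 11/11]
  1 → shelf 2  [load 9/11]
  3 → shelf 4  [load 9/11]
4 shelves opened.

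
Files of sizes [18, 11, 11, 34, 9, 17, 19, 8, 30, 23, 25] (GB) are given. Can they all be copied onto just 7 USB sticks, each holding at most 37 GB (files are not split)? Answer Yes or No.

A valid assignment using 6 USB sticks:
  USB stick 1: 34 = 34
  USB stick 2: 30 = 30
  USB stick 3: 25 + 11 = 36
  USB stick 4: 23 + 11 = 34
  USB stick 5: 19 + 18 = 37
  USB stick 6: 17 + 9 + 8 = 34
That uses only 6 ≤ 7, so 7 USB sticks are enough.

Yes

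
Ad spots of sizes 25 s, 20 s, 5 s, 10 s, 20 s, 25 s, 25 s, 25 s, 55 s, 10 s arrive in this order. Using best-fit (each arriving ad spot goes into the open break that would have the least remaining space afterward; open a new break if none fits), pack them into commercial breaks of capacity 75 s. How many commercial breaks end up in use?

4

  25 → break 1 (new)  [load 25/75]
  20 → break 1  [load 45/75]
  5 → break 1  [load 50/75]
  10 → break 1  [load 60/75]
  20 → break 2 (new)  [load 20/75]
  25 → break 2  [load 45/75]
  25 → break 2  [load 70/75]
  25 → break 3 (new)  [load 25/75]
  55 → break 4 (new)  [load 55/75]
  10 → break 1  [load 70/75]
4 commercial breaks opened.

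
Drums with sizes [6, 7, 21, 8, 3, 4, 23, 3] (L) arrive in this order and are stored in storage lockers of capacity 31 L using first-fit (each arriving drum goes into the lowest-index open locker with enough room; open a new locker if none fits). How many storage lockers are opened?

3

  6 → locker 1 (new)  [load 6/31]
  7 → locker 1  [load 13/31]
  21 → locker 2 (new)  [load 21/31]
  8 → locker 1  [load 21/31]
  3 → locker 1  [load 24/31]
  4 → locker 1  [load 28/31]
  23 → locker 3 (new)  [load 23/31]
  3 → locker 1  [load 31/31]
3 storage lockers opened.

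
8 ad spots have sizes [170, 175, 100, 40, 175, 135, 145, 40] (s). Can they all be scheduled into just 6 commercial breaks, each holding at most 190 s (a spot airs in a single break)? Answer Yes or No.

Yes

A valid assignment using 6 commercial breaks:
  break 1: 175 = 175
  break 2: 175 = 175
  break 3: 170 = 170
  break 4: 145 + 40 = 185
  break 5: 135 + 40 = 175
  break 6: 100 = 100
Every load is within 190 s, so 6 commercial breaks suffice.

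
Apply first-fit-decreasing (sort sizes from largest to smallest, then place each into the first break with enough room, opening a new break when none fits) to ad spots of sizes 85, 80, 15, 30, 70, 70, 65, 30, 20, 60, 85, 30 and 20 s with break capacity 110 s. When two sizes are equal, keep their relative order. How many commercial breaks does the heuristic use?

7

Sorted descending: 85, 85, 80, 70, 70, 65, 60, 30, 30, 30, 20, 20, 15.
  85 → break 1 (new)  [load 85/110]
  85 → break 2 (new)  [load 85/110]
  80 → break 3 (new)  [load 80/110]
  70 → break 4 (new)  [load 70/110]
  70 → break 5 (new)  [load 70/110]
  65 → break 6 (new)  [load 65/110]
  60 → break 7 (new)  [load 60/110]
  30 → break 3  [load 110/110]
  30 → break 4  [load 100/110]
  30 → break 5  [load 100/110]
  20 → break 1  [load 105/110]
  20 → break 2  [load 105/110]
  15 → break 6  [load 80/110]
7 commercial breaks opened.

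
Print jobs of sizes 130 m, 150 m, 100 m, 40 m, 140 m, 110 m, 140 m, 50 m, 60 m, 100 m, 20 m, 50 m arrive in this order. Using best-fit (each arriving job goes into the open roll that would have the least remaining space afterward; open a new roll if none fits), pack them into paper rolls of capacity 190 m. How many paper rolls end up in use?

7

  130 → roll 1 (new)  [load 130/190]
  150 → roll 2 (new)  [load 150/190]
  100 → roll 3 (new)  [load 100/190]
  40 → roll 2  [load 190/190]
  140 → roll 4 (new)  [load 140/190]
  110 → roll 5 (new)  [load 110/190]
  140 → roll 6 (new)  [load 140/190]
  50 → roll 4  [load 190/190]
  60 → roll 1  [load 190/190]
  100 → roll 7 (new)  [load 100/190]
  20 → roll 6  [load 160/190]
  50 → roll 5  [load 160/190]
7 paper rolls opened.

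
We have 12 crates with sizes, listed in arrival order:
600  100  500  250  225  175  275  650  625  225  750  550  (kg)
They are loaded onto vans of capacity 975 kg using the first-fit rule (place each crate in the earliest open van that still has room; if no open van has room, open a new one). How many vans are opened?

  600 → van 1 (new)  [load 600/975]
  100 → van 1  [load 700/975]
  500 → van 2 (new)  [load 500/975]
  250 → van 1  [load 950/975]
  225 → van 2  [load 725/975]
  175 → van 2  [load 900/975]
  275 → van 3 (new)  [load 275/975]
  650 → van 3  [load 925/975]
  625 → van 4 (new)  [load 625/975]
  225 → van 4  [load 850/975]
  750 → van 5 (new)  [load 750/975]
  550 → van 6 (new)  [load 550/975]
6 vans opened.

6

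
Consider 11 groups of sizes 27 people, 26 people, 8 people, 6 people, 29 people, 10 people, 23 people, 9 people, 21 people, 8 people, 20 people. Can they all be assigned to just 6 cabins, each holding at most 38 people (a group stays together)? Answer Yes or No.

A valid assignment using 6 cabins:
  cabin 1: 29 + 9 = 38
  cabin 2: 27 + 10 = 37
  cabin 3: 26 + 8 = 34
  cabin 4: 23 + 8 + 6 = 37
  cabin 5: 21 = 21
  cabin 6: 20 = 20
Every load is within 38 people, so 6 cabins suffice.

Yes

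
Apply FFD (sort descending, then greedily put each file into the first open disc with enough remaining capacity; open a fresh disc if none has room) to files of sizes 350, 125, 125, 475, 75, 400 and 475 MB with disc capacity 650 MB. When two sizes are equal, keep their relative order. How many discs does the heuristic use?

4

Sorted descending: 475, 475, 400, 350, 125, 125, 75.
  475 → disc 1 (new)  [load 475/650]
  475 → disc 2 (new)  [load 475/650]
  400 → disc 3 (new)  [load 400/650]
  350 → disc 4 (new)  [load 350/650]
  125 → disc 1  [load 600/650]
  125 → disc 2  [load 600/650]
  75 → disc 3  [load 475/650]
4 discs opened.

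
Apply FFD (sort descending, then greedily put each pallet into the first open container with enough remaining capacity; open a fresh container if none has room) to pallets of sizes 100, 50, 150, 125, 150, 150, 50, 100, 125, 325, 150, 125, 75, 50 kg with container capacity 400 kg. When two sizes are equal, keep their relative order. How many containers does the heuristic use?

Sorted descending: 325, 150, 150, 150, 150, 125, 125, 125, 100, 100, 75, 50, 50, 50.
  325 → container 1 (new)  [load 325/400]
  150 → container 2 (new)  [load 150/400]
  150 → container 2  [load 300/400]
  150 → container 3 (new)  [load 150/400]
  150 → container 3  [load 300/400]
  125 → container 4 (new)  [load 125/400]
  125 → container 4  [load 250/400]
  125 → container 4  [load 375/400]
  100 → container 2  [load 400/400]
  100 → container 3  [load 400/400]
  75 → container 1  [load 400/400]
  50 → container 5 (new)  [load 50/400]
  50 → container 5  [load 100/400]
  50 → container 5  [load 150/400]
5 containers opened.

5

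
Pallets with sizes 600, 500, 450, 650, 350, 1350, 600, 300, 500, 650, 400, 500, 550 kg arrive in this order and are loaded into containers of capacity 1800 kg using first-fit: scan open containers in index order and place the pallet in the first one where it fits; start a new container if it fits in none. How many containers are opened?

  600 → container 1 (new)  [load 600/1800]
  500 → container 1  [load 1100/1800]
  450 → container 1  [load 1550/1800]
  650 → container 2 (new)  [load 650/1800]
  350 → container 2  [load 1000/1800]
  1350 → container 3 (new)  [load 1350/1800]
  600 → container 2  [load 1600/1800]
  300 → container 3  [load 1650/1800]
  500 → container 4 (new)  [load 500/1800]
  650 → container 4  [load 1150/1800]
  400 → container 4  [load 1550/1800]
  500 → container 5 (new)  [load 500/1800]
  550 → container 5  [load 1050/1800]
5 containers opened.

5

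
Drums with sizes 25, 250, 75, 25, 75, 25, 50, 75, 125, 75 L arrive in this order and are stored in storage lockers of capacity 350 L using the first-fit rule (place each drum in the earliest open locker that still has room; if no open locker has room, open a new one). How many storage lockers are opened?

3

  25 → locker 1 (new)  [load 25/350]
  250 → locker 1  [load 275/350]
  75 → locker 1  [load 350/350]
  25 → locker 2 (new)  [load 25/350]
  75 → locker 2  [load 100/350]
  25 → locker 2  [load 125/350]
  50 → locker 2  [load 175/350]
  75 → locker 2  [load 250/350]
  125 → locker 3 (new)  [load 125/350]
  75 → locker 2  [load 325/350]
3 storage lockers opened.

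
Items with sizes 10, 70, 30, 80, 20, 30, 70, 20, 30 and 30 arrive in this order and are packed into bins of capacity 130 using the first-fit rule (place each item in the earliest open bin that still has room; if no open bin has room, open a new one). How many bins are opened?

3

  10 → bin 1 (new)  [load 10/130]
  70 → bin 1  [load 80/130]
  30 → bin 1  [load 110/130]
  80 → bin 2 (new)  [load 80/130]
  20 → bin 1  [load 130/130]
  30 → bin 2  [load 110/130]
  70 → bin 3 (new)  [load 70/130]
  20 → bin 2  [load 130/130]
  30 → bin 3  [load 100/130]
  30 → bin 3  [load 130/130]
3 bins opened.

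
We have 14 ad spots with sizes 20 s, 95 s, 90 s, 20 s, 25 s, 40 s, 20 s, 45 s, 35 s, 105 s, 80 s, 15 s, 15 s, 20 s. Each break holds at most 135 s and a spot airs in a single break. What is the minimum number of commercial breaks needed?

5

Total = 105 + 95 + 90 + 80 + 45 + 40 + 35 + 25 + 20 + 20 + 20 + 20 + 15 + 15 = 625 s.
Lower bound: ⌈625/135⌉ = 5 commercial breaks.
A packing using 5 commercial breaks:
  break 1: 105 + 25 = 130
  break 2: 95 + 40 = 135
  break 3: 90 + 45 = 135
  break 4: 80 + 35 + 20 = 135
  break 5: 20 + 20 + 20 + 15 + 15 = 90
This matches the lower bound, so 5 is optimal.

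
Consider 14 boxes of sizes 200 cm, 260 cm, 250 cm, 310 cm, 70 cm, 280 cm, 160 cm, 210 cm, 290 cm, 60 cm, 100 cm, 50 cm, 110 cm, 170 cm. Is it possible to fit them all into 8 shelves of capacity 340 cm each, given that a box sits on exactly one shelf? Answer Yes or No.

Yes

A valid assignment using 8 shelves:
  shelf 1: 310 = 310
  shelf 2: 290 + 50 = 340
  shelf 3: 280 + 60 = 340
  shelf 4: 260 + 70 = 330
  shelf 5: 250 = 250
  shelf 6: 210 + 110 = 320
  shelf 7: 200 + 100 = 300
  shelf 8: 170 + 160 = 330
Every load is within 340 cm, so 8 shelves suffice.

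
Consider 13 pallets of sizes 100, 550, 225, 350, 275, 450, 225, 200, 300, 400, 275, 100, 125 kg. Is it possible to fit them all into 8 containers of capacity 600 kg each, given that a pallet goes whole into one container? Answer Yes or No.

A valid assignment using 7 containers:
  container 1: 550 = 550
  container 2: 450 + 125 = 575
  container 3: 400 + 200 = 600
  container 4: 350 + 225 = 575
  container 5: 300 + 275 = 575
  container 6: 275 + 225 + 100 = 600
  container 7: 100 = 100
That uses only 7 ≤ 8, so 8 containers are enough.

Yes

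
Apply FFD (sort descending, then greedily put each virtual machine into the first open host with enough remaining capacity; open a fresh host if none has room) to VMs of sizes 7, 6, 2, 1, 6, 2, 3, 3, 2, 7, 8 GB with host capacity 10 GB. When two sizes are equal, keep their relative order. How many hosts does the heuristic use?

5

Sorted descending: 8, 7, 7, 6, 6, 3, 3, 2, 2, 2, 1.
  8 → host 1 (new)  [load 8/10]
  7 → host 2 (new)  [load 7/10]
  7 → host 3 (new)  [load 7/10]
  6 → host 4 (new)  [load 6/10]
  6 → host 5 (new)  [load 6/10]
  3 → host 2  [load 10/10]
  3 → host 3  [load 10/10]
  2 → host 1  [load 10/10]
  2 → host 4  [load 8/10]
  2 → host 4  [load 10/10]
  1 → host 5  [load 7/10]
5 hosts opened.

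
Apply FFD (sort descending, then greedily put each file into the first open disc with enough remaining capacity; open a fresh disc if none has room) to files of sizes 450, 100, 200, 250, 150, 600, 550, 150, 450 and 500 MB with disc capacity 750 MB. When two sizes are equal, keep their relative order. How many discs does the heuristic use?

5

Sorted descending: 600, 550, 500, 450, 450, 250, 200, 150, 150, 100.
  600 → disc 1 (new)  [load 600/750]
  550 → disc 2 (new)  [load 550/750]
  500 → disc 3 (new)  [load 500/750]
  450 → disc 4 (new)  [load 450/750]
  450 → disc 5 (new)  [load 450/750]
  250 → disc 3  [load 750/750]
  200 → disc 2  [load 750/750]
  150 → disc 1  [load 750/750]
  150 → disc 4  [load 600/750]
  100 → disc 4  [load 700/750]
5 discs opened.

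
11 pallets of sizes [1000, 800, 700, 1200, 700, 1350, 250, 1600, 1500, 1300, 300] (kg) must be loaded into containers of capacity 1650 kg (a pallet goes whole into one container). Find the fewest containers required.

Total = 1600 + 1500 + 1350 + 1300 + 1200 + 1000 + 800 + 700 + 700 + 300 + 250 = 10700 kg.
Lower bound: ⌈10700/1650⌉ = 7 containers.
A packing using 8 containers:
  container 1: 1600 = 1600
  container 2: 1500 = 1500
  container 3: 1350 + 300 = 1650
  container 4: 1300 + 250 = 1550
  container 5: 1200 = 1200
  container 6: 1000 = 1000
  container 7: 800 + 700 = 1500
  container 8: 700 = 700
No arrangement into 7 containers stays within capacity, so 8 is optimal.

8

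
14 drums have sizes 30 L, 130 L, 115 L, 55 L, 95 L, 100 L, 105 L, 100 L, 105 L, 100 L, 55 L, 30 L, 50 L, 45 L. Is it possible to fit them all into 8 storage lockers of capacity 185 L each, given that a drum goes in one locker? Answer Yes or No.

A valid assignment using 8 storage lockers:
  locker 1: 130 + 55 = 185
  locker 2: 115 + 55 = 170
  locker 3: 105 + 50 + 30 = 185
  locker 4: 105 + 45 + 30 = 180
  locker 5: 100 = 100
  locker 6: 100 = 100
  locker 7: 100 = 100
  locker 8: 95 = 95
Every load is within 185 L, so 8 storage lockers suffice.

Yes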